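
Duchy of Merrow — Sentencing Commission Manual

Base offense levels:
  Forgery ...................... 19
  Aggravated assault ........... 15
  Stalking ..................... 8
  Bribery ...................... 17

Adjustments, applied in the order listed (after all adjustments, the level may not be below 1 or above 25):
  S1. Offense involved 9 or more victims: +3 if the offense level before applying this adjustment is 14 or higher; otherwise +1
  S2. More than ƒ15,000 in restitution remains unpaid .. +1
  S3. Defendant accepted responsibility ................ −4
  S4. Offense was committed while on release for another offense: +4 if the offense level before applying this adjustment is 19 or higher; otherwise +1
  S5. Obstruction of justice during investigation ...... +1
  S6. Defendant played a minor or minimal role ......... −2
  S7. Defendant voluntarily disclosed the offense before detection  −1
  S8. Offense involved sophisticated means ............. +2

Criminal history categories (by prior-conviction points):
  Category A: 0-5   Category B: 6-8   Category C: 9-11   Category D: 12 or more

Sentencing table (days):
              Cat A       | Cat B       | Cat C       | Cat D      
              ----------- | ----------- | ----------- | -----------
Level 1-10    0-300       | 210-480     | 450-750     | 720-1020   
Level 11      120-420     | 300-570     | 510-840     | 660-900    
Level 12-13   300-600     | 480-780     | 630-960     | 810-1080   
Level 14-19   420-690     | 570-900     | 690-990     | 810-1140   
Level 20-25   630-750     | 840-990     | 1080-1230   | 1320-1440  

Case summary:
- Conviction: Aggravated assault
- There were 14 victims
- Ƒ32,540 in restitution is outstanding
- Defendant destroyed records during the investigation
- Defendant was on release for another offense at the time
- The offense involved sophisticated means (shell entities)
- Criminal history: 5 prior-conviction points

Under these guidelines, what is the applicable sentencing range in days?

630-750 days

Base offense level for aggravated assault: 15.
S1 applies (level before this adjustment is 15 ≥ 14, so +3): 15 + 3 = 18.
S2 applies: 18 + 1 = 19.
S3 does not apply.
S4 applies (level before this adjustment is 19 ≥ 19, so +4): 19 + 4 = 23.
S5 applies: 23 + 1 = 24.
S6 does not apply.
S7 does not apply.
S8 applies: 24 + 2 = 26.
Level 26 exceeds the maximum of 25; capped at 25.
Final offense level: 25.
Criminal history: 5 prior points → Category A (0-5).
Level 25 falls in the 20-25 band.
Grid: Level 20-25 × Category A = 630-750 days.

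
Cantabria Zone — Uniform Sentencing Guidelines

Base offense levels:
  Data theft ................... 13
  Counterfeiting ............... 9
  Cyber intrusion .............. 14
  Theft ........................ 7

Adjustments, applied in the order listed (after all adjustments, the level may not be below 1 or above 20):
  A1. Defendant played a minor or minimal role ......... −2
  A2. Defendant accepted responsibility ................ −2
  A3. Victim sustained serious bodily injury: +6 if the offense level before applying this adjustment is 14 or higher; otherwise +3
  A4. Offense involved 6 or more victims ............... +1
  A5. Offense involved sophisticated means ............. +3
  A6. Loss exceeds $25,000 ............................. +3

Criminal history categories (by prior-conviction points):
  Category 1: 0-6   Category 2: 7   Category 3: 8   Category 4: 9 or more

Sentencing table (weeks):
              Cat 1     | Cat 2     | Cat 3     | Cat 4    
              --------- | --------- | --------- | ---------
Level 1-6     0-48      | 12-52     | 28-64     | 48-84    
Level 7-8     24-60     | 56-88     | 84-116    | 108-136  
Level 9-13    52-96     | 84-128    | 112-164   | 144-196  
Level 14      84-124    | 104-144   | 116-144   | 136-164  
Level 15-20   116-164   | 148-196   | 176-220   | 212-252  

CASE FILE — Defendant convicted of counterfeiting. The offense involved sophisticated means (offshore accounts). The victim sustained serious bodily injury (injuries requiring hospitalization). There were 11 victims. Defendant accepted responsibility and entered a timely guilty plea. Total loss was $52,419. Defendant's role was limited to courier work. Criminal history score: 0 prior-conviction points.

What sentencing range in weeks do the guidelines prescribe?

Base offense level for counterfeiting: 9.
A1 applies: 9 − 2 = 7.
A2 applies: 7 − 2 = 5.
A3 applies (level before this adjustment is 5 < 14, so +3): 5 + 3 = 8.
A4 applies: 8 + 1 = 9.
A5 applies: 9 + 3 = 12.
A6 applies: 12 + 3 = 15.
Final offense level: 15.
Criminal history: 0 prior points → Category 1 (0-6).
Level 15 falls in the 15-20 band.
Grid: Level 15-20 × Category 1 = 116-164 weeks.

116-164 weeks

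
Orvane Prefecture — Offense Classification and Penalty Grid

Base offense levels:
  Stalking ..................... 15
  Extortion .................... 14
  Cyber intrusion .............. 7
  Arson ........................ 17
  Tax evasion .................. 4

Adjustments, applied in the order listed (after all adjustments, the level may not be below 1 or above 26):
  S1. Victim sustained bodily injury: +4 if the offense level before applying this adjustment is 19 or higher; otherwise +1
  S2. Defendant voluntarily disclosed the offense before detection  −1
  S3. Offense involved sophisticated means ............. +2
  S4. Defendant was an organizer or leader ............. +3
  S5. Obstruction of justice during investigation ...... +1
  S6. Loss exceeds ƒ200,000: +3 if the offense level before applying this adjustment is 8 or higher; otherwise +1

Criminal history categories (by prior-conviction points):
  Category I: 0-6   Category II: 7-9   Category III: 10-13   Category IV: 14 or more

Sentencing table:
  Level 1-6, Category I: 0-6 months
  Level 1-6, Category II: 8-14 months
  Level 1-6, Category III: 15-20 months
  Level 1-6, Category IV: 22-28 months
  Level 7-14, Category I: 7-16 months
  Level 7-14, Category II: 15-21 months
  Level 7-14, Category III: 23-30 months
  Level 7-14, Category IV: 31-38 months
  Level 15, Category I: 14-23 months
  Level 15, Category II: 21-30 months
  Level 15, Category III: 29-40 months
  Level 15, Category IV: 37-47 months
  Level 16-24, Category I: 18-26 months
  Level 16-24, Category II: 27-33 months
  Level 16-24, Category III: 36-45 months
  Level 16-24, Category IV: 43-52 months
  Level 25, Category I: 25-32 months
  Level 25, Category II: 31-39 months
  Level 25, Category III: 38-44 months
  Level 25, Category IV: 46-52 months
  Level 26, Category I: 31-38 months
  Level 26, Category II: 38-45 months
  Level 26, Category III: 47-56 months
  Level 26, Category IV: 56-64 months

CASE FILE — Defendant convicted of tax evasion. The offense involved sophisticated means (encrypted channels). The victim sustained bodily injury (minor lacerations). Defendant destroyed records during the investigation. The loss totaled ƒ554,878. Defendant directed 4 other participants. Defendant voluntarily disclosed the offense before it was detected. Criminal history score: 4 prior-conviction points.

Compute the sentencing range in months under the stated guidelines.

Base offense level for tax evasion: 4.
S1 applies (level before this adjustment is 4 < 19, so +1): 4 + 1 = 5.
S2 applies: 5 − 1 = 4.
S3 applies: 4 + 2 = 6.
S4 applies: 6 + 3 = 9.
S5 applies: 9 + 1 = 10.
S6 applies (level before this adjustment is 10 ≥ 8, so +3): 10 + 3 = 13.
Final offense level: 13.
Criminal history: 4 prior points → Category I (0-6).
Level 13 falls in the 7-14 band.
Grid: Level 7-14 × Category I = 7-16 months.

7-16 months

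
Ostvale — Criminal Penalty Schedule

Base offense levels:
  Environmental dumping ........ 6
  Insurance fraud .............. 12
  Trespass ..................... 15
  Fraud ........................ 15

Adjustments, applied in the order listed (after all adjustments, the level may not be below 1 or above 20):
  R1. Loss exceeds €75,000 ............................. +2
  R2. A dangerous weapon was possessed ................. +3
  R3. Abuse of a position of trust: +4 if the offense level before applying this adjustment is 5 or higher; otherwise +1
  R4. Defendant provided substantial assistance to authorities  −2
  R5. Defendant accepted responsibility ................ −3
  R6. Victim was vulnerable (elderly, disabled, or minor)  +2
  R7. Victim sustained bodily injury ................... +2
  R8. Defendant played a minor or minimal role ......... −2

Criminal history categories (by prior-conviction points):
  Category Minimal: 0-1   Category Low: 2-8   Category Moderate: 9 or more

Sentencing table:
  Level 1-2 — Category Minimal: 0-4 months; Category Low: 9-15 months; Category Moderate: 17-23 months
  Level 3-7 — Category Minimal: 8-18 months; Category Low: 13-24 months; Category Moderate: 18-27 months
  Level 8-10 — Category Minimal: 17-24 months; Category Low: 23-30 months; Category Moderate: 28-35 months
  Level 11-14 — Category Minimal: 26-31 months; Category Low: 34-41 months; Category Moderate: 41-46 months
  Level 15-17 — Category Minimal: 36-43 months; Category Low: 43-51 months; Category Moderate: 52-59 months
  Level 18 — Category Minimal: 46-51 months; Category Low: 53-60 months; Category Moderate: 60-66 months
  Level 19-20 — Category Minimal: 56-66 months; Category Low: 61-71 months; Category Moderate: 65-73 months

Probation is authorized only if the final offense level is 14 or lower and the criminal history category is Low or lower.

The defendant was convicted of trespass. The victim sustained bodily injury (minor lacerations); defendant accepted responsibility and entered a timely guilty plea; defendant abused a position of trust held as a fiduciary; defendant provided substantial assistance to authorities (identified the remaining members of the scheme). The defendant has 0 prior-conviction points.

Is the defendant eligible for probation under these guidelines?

No

Base offense level for trespass: 15.
R1 does not apply.
R2 does not apply.
R3 applies (level before this adjustment is 15 ≥ 5, so +4): 15 + 4 = 19.
R4 applies: 19 − 2 = 17.
R5 applies: 17 − 3 = 14.
R6 does not apply.
R7 applies: 14 + 2 = 16.
R8 does not apply.
Final offense level: 16.
Criminal history: 0 prior points → Category Minimal (0-1).
Level 16 falls in the 15-17 band.
Grid: Level 15-17 × Category Minimal = 36-43 months.
Probation check: level 16 > 14 and category Minimal ≤ Low → not eligible.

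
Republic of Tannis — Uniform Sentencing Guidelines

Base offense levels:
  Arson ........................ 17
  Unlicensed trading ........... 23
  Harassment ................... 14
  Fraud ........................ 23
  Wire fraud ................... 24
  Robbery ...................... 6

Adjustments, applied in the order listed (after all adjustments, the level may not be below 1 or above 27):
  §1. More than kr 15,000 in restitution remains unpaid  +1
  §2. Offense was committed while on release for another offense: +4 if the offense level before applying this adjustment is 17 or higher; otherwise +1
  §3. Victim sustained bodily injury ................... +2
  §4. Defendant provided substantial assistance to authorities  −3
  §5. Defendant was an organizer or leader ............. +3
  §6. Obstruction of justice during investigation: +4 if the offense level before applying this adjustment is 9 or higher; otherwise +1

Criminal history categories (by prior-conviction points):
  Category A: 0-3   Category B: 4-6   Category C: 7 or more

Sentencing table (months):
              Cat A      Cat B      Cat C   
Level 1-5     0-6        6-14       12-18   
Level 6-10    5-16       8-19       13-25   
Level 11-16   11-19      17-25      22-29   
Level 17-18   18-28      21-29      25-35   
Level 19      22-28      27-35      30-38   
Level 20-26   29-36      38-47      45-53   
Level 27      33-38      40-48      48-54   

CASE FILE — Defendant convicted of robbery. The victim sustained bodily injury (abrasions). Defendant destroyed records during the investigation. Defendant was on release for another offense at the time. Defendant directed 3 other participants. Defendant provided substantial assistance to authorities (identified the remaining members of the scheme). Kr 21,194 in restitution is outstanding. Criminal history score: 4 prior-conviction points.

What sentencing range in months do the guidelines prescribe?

17-25 months

Base offense level for robbery: 6.
§1 applies: 6 + 1 = 7.
§2 applies (level before this adjustment is 7 < 17, so +1): 7 + 1 = 8.
§3 applies: 8 + 2 = 10.
§4 applies: 10 − 3 = 7.
§5 applies: 7 + 3 = 10.
§6 applies (level before this adjustment is 10 ≥ 9, so +4): 10 + 4 = 14.
Final offense level: 14.
Criminal history: 4 prior points → Category B (4-6).
Level 14 falls in the 11-16 band.
Grid: Level 11-16 × Category B = 17-25 months.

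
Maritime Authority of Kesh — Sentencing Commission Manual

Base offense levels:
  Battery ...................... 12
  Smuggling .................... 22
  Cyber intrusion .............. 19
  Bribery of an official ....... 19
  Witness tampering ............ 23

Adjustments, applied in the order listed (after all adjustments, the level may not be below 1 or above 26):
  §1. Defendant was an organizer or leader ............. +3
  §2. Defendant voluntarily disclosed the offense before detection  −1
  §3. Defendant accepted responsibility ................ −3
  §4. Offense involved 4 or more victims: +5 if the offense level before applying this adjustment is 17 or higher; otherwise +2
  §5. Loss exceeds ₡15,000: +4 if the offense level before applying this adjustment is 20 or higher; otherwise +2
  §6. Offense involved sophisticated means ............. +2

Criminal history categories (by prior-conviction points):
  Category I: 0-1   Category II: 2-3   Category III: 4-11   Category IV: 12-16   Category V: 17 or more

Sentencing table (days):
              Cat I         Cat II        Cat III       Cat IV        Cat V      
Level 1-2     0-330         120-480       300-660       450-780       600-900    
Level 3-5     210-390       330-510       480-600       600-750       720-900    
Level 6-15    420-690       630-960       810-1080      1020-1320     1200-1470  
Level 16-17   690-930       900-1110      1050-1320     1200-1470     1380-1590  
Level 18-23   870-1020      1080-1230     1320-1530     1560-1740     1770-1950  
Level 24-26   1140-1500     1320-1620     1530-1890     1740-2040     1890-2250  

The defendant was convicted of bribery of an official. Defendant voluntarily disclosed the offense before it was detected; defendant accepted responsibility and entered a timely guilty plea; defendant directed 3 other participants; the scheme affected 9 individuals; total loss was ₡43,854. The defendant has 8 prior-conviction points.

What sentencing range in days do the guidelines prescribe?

Base offense level for bribery of an official: 19.
§1 applies: 19 + 3 = 22.
§2 applies: 22 − 1 = 21.
§3 applies: 21 − 3 = 18.
§4 applies (level before this adjustment is 18 ≥ 17, so +5): 18 + 5 = 23.
§5 applies (level before this adjustment is 23 ≥ 20, so +4): 23 + 4 = 27.
§6 does not apply.
Level 27 exceeds the maximum of 26; capped at 26.
Final offense level: 26.
Criminal history: 8 prior points → Category III (4-11).
Level 26 falls in the 24-26 band.
Grid: Level 24-26 × Category III = 1530-1890 days.

1530-1890 days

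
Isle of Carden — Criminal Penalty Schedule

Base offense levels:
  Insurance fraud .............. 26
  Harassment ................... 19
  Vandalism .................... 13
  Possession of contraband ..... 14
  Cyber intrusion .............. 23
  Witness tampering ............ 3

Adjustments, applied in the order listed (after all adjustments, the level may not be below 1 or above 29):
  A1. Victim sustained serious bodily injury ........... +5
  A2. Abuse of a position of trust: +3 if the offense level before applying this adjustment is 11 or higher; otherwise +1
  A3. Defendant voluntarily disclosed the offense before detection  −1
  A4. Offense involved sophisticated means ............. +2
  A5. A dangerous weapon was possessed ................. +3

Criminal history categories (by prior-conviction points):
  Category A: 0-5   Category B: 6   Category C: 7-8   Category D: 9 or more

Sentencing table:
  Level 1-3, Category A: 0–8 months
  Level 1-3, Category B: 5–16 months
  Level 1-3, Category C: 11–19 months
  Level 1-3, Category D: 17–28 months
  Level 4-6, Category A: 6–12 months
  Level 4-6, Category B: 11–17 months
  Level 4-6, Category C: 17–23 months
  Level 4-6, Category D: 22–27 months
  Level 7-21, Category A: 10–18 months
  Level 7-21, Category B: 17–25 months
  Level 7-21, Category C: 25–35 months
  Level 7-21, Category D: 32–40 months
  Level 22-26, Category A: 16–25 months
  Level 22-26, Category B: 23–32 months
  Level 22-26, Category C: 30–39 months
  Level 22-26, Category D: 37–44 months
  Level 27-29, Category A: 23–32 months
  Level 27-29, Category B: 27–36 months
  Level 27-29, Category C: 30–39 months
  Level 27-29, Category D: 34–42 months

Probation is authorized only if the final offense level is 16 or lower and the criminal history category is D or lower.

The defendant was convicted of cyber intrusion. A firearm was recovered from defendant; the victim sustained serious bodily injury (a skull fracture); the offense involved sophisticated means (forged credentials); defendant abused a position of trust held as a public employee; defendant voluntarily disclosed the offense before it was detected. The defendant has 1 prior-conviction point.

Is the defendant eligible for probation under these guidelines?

Base offense level for cyber intrusion: 23.
A1 applies: 23 + 5 = 28.
A2 applies (level before this adjustment is 28 ≥ 11, so +3): 28 + 3 = 31.
A3 applies: 31 − 1 = 30.
A4 applies: 30 + 2 = 32.
A5 applies: 32 + 3 = 35.
Level 35 exceeds the maximum of 29; capped at 29.
Final offense level: 29.
Criminal history: 1 prior point → Category A (0-5).
Level 29 falls in the 27-29 band.
Grid: Level 27-29 × Category A = 23-32 months.
Probation check: level 29 > 16 and category A ≤ D → not eligible.

No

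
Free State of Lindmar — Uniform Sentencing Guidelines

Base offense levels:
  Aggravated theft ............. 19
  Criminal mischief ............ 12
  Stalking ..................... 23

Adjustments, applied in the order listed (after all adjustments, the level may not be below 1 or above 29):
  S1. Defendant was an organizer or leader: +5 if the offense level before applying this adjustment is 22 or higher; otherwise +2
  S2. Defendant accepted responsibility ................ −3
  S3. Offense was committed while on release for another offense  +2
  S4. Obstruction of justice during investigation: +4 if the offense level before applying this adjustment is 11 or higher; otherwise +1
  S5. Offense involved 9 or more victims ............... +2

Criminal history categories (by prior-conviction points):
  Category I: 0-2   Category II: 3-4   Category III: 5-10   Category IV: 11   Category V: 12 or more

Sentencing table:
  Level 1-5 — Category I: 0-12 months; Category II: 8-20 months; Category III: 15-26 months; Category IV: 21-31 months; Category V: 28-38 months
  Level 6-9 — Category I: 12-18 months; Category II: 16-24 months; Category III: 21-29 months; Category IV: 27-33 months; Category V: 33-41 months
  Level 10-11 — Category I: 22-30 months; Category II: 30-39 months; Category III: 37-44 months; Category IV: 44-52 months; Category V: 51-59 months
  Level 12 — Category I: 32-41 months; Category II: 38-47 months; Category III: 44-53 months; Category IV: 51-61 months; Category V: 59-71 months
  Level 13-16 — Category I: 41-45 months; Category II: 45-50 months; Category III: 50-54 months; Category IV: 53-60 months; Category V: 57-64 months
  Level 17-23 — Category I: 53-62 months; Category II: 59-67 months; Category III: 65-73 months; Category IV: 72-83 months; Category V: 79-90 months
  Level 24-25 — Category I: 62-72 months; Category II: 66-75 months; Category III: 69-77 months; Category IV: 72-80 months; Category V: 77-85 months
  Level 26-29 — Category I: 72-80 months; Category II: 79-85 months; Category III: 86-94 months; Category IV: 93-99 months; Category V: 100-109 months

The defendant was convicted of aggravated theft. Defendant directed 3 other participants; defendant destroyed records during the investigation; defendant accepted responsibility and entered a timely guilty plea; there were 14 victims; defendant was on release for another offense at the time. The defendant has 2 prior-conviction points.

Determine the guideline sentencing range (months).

72-80 months

Base offense level for aggravated theft: 19.
S1 applies (level before this adjustment is 19 < 22, so +2): 19 + 2 = 21.
S2 applies: 21 − 3 = 18.
S3 applies: 18 + 2 = 20.
S4 applies (level before this adjustment is 20 ≥ 11, so +4): 20 + 4 = 24.
S5 applies: 24 + 2 = 26.
Final offense level: 26.
Criminal history: 2 prior points → Category I (0-2).
Level 26 falls in the 26-29 band.
Grid: Level 26-29 × Category I = 72-80 months.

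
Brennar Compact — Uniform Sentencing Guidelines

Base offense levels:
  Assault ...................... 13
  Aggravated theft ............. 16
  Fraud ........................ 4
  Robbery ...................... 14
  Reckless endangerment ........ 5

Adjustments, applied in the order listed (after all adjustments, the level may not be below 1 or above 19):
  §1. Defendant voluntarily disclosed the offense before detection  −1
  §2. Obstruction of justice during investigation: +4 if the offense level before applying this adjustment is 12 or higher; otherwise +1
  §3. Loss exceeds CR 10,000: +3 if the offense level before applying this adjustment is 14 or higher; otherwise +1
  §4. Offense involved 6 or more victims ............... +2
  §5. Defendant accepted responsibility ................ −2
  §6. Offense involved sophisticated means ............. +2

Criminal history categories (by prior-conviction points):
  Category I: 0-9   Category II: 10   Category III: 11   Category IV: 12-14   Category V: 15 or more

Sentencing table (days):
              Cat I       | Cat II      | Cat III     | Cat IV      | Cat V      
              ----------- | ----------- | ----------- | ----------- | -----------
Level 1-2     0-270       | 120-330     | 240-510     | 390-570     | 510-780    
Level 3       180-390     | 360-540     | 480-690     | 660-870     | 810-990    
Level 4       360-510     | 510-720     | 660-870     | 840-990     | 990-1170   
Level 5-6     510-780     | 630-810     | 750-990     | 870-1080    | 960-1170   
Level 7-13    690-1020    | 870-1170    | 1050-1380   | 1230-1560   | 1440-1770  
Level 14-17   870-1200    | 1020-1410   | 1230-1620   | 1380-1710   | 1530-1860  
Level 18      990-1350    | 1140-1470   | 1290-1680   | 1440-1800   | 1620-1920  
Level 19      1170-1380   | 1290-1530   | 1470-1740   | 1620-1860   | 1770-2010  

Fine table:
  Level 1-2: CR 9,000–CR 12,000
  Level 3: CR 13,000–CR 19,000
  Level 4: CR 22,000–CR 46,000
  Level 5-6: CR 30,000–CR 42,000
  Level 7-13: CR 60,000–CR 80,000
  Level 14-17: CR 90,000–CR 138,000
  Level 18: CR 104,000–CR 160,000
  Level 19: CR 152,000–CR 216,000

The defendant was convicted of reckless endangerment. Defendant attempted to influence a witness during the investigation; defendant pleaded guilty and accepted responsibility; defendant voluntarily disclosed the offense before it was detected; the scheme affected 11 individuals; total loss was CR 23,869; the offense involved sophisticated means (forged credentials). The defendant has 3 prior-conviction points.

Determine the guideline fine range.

Base offense level for reckless endangerment: 5.
§1 applies: 5 − 1 = 4.
§2 applies (level before this adjustment is 4 < 12, so +1): 4 + 1 = 5.
§3 applies (level before this adjustment is 5 < 14, so +1): 5 + 1 = 6.
§4 applies: 6 + 2 = 8.
§5 applies: 8 − 2 = 6.
§6 applies: 6 + 2 = 8.
Final offense level: 8.
Level 8 falls in the 7-13 band.
Fine table: Level 7-13 → CR 60,000–CR 80,000.

CR 60,000–CR 80,000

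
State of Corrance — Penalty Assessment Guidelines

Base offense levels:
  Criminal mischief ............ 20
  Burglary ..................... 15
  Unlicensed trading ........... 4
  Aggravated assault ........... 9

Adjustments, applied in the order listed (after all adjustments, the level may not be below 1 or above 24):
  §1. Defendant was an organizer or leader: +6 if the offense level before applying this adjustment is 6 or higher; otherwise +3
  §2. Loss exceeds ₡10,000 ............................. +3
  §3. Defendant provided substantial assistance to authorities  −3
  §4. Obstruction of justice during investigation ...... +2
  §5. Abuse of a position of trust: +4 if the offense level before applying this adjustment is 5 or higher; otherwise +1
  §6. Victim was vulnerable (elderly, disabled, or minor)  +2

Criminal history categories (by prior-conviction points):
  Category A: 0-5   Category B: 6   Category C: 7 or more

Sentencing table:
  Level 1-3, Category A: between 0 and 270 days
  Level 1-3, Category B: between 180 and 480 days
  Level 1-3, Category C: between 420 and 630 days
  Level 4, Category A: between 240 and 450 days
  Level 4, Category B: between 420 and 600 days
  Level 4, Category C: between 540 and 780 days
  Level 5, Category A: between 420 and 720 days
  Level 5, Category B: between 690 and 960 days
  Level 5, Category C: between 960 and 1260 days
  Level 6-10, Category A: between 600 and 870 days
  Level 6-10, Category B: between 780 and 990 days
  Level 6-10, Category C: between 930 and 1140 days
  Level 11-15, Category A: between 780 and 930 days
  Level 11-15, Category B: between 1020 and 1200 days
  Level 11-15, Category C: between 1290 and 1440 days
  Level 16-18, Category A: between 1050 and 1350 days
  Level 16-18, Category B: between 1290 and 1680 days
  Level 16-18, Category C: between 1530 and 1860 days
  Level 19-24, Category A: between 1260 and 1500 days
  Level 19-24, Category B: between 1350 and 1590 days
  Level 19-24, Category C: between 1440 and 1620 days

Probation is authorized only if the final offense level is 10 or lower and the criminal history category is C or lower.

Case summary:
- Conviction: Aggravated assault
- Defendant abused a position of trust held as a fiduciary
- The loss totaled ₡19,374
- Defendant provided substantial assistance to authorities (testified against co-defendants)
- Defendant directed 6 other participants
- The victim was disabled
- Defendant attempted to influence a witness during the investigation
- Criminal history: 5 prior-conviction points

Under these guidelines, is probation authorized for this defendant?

Base offense level for aggravated assault: 9.
§1 applies (level before this adjustment is 9 ≥ 6, so +6): 9 + 6 = 15.
§2 applies: 15 + 3 = 18.
§3 applies: 18 − 3 = 15.
§4 applies: 15 + 2 = 17.
§5 applies (level before this adjustment is 17 ≥ 5, so +4): 17 + 4 = 21.
§6 applies: 21 + 2 = 23.
Final offense level: 23.
Criminal history: 5 prior points → Category A (0-5).
Level 23 falls in the 19-24 band.
Grid: Level 19-24 × Category A = 1260-1500 days.
Probation check: level 23 > 10 and category A ≤ C → not eligible.

No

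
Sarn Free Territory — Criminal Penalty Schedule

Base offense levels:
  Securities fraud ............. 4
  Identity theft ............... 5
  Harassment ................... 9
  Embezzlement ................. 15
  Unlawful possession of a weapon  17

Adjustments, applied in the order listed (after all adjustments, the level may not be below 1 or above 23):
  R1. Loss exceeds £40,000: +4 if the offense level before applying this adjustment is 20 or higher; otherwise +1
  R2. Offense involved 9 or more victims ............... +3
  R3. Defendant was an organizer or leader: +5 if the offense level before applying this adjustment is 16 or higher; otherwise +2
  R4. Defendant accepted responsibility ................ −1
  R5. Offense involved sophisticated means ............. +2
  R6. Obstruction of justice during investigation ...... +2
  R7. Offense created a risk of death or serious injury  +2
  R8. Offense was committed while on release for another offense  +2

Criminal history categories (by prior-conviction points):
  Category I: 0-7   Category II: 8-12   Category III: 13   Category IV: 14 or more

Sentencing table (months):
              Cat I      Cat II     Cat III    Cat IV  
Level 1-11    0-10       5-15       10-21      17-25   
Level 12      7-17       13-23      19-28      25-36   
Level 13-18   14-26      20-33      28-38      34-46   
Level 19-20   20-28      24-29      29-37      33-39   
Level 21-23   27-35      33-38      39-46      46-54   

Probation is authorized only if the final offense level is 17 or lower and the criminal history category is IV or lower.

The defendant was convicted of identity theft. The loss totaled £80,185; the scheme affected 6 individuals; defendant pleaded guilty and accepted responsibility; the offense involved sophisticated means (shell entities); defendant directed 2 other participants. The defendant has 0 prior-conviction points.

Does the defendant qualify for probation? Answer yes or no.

Yes

Base offense level for identity theft: 5.
R1 applies (level before this adjustment is 5 < 20, so +1): 5 + 1 = 6.
R3 applies (level before this adjustment is 6 < 16, so +2): 6 + 2 = 8.
R4 applies: 8 − 1 = 7.
R5 applies: 7 + 2 = 9.
R7 does not apply.
R8 does not apply.
Final offense level: 9.
Criminal history: 0 prior points → Category I (0-7).
Level 9 falls in the 1-11 band.
Grid: Level 1-11 × Category I = 0-10 months.
Probation check: level 9 ≤ 17 and category I ≤ IV → eligible.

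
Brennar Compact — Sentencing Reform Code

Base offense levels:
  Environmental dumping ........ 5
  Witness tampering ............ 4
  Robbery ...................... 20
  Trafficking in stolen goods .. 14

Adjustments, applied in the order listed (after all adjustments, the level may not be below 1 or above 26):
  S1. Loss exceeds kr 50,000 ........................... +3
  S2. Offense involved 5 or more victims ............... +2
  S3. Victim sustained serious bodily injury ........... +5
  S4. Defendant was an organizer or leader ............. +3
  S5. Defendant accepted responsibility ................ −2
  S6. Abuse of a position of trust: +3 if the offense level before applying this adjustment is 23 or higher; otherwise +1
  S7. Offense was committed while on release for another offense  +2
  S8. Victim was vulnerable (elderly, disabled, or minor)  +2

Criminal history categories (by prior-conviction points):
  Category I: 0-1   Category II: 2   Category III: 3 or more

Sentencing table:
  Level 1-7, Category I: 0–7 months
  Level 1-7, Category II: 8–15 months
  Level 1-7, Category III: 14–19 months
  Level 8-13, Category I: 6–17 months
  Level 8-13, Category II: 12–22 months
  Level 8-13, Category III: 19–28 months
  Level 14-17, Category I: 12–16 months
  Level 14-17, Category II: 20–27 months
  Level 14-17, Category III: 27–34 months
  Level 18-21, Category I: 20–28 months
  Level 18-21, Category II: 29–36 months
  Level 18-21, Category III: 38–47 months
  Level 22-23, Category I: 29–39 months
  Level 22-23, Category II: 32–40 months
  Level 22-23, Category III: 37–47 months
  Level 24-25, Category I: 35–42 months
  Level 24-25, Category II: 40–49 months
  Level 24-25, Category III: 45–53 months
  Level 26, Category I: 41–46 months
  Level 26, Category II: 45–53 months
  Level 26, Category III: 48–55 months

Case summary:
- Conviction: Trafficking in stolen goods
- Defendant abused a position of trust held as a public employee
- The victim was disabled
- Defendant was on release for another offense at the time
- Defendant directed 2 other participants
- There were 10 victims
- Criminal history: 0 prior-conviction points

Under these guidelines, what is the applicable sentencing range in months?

35-42 months

Base offense level for trafficking in stolen goods: 14.
S1 does not apply.
S2 applies: 14 + 2 = 16.
S4 applies: 16 + 3 = 19.
S6 applies (level before this adjustment is 19 < 23, so +1): 19 + 1 = 20.
S7 applies: 20 + 2 = 22.
S8 applies: 22 + 2 = 24.
Final offense level: 24.
Criminal history: 0 prior points → Category I (0-1).
Level 24 falls in the 24-25 band.
Grid: Level 24-25 × Category I = 35-42 months.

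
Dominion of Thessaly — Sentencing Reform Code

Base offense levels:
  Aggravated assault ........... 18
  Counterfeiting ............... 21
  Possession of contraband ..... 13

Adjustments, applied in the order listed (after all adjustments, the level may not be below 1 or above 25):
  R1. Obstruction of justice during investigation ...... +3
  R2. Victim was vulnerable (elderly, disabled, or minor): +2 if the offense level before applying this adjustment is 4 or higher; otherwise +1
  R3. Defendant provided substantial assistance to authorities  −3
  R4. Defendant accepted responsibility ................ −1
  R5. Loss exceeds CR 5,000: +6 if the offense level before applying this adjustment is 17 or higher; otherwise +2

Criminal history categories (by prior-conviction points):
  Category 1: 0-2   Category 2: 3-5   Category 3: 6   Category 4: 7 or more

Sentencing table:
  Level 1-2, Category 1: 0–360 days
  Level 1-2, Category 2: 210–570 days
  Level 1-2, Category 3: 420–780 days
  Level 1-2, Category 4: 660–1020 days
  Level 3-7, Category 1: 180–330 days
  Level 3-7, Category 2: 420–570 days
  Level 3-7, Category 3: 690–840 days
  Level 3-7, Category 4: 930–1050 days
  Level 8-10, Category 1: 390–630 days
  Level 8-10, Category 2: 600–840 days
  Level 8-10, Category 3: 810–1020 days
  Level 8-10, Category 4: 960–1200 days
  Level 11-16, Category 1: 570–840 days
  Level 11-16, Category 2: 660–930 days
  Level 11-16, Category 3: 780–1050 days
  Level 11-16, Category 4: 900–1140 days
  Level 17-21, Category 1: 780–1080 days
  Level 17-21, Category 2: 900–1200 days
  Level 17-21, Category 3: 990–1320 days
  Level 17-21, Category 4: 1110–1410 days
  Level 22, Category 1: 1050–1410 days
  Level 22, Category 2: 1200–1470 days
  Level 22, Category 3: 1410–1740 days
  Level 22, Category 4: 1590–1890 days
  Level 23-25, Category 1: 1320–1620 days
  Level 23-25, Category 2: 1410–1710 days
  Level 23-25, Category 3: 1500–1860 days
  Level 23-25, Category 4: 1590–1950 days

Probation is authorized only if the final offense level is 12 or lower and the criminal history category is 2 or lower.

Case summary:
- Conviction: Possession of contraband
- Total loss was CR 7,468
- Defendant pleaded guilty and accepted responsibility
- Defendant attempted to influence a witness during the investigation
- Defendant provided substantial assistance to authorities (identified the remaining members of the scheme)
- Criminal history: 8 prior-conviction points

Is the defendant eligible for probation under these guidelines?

No

Base offense level for possession of contraband: 13.
R1 applies: 13 + 3 = 16.
R2 does not apply.
R3 applies: 16 − 3 = 13.
R4 applies: 13 − 1 = 12.
R5 applies (level before this adjustment is 12 < 17, so +2): 12 + 2 = 14.
Final offense level: 14.
Criminal history: 8 prior points → Category 4 (7+).
Level 14 falls in the 11-16 band.
Grid: Level 11-16 × Category 4 = 900-1140 days.
Probation check: level 14 > 12 and category 4 > 2 → not eligible.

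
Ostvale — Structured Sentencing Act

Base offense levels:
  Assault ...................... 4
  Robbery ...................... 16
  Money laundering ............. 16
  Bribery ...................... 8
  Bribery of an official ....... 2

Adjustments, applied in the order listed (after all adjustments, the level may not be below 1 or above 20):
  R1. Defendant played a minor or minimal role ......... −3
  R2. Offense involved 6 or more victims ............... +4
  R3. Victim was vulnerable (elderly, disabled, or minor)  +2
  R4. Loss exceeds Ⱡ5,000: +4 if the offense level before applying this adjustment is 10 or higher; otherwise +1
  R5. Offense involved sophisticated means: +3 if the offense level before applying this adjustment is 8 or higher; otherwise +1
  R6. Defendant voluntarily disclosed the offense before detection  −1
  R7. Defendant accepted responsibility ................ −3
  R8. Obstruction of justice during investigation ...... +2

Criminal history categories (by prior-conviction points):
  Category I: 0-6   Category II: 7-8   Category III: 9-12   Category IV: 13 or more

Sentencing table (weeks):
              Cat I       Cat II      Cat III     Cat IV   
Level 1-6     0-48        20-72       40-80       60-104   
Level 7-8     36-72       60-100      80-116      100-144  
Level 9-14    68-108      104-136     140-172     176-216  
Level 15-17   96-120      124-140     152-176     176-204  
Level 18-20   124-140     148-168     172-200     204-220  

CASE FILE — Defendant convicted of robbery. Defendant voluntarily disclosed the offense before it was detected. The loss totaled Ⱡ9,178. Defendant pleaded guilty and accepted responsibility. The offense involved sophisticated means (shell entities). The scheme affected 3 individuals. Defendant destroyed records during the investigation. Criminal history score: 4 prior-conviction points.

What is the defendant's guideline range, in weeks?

124-140 weeks

Base offense level for robbery: 16.
R1 does not apply.
R2 does not apply.
R4 applies (level before this adjustment is 16 ≥ 10, so +4): 16 + 4 = 20.
R5 applies (level before this adjustment is 20 ≥ 8, so +3): 20 + 3 = 23.
R6 applies: 23 − 1 = 22.
R7 applies: 22 − 3 = 19.
R8 applies: 19 + 2 = 21.
Level 21 exceeds the maximum of 20; capped at 20.
Final offense level: 20.
Criminal history: 4 prior points → Category I (0-6).
Level 20 falls in the 18-20 band.
Grid: Level 18-20 × Category I = 124-140 weeks.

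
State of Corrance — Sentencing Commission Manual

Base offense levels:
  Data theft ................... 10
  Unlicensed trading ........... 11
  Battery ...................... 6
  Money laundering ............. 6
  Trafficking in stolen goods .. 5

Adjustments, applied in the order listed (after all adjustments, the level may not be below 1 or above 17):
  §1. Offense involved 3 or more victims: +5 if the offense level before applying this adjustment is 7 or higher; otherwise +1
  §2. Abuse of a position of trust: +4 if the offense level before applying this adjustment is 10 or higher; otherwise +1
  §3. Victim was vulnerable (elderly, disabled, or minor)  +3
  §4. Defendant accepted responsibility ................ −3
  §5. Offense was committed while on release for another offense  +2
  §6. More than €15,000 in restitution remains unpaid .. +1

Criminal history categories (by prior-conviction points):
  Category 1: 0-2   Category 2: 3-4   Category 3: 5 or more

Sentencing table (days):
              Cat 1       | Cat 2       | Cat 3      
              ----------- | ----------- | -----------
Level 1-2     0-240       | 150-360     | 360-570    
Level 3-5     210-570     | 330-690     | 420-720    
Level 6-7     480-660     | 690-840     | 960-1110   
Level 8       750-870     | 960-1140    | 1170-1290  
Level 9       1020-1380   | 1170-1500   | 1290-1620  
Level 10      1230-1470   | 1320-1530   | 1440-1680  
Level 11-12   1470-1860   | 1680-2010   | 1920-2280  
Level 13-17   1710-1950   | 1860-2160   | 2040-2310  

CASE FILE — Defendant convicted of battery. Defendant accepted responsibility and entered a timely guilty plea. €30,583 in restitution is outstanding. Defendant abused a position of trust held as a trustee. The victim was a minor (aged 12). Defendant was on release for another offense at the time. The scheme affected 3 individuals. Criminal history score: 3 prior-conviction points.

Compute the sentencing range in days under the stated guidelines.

1680-2010 days

Base offense level for battery: 6.
§1 applies (level before this adjustment is 6 < 7, so +1): 6 + 1 = 7.
§2 applies (level before this adjustment is 7 < 10, so +1): 7 + 1 = 8.
§3 applies: 8 + 3 = 11.
§4 applies: 11 − 3 = 8.
§5 applies: 8 + 2 = 10.
§6 applies: 10 + 1 = 11.
Final offense level: 11.
Criminal history: 3 prior points → Category 2 (3-4).
Level 11 falls in the 11-12 band.
Grid: Level 11-12 × Category 2 = 1680-2010 days.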